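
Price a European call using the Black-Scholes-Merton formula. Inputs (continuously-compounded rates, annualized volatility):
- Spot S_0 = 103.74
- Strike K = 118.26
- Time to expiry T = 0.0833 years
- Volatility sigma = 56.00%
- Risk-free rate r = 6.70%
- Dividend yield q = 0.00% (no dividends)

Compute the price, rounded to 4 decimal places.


Answer: Price = 2.2341

Derivation:
d1 = (ln(S/K) + (r - q + 0.5*sigma^2) * T) / (sigma * sqrt(T)) = -0.69515710
d2 = d1 - sigma * sqrt(T) = -0.85678284
exp(-rT) = 0.99443445; exp(-qT) = 1.00000000
C = S_0 * exp(-qT) * N(d1) - K * exp(-rT) * N(d2)
N(d1) = 0.24347843; N(d2) = 0.19578245
C = 103.7400 * 1.00000000 * 0.24347843 - 118.2600 * 0.99443445 * 0.19578245 = 2.2341


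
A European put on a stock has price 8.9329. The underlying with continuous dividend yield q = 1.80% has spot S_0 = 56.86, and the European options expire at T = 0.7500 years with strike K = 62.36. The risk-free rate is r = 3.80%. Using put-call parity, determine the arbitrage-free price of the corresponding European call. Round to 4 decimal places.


Put-call parity: C - P = S_0 * exp(-qT) - K * exp(-rT).
S_0 * exp(-qT) = 56.8600 * 0.98659072 = 56.09754813
K * exp(-rT) = 62.3600 * 0.97190229 = 60.60782706
C = P + S*exp(-qT) - K*exp(-rT)
C = 8.9329 + 56.09754813 - 60.60782706 = 4.4226

Answer: Call price = 4.4226


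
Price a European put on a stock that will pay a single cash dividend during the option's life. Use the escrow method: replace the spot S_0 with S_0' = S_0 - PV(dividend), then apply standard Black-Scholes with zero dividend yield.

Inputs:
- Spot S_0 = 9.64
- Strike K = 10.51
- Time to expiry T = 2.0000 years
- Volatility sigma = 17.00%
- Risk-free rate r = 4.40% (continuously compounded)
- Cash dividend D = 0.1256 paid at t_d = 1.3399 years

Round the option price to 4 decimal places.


Answer: Price = 0.9684

Derivation:
PV(D) = D * exp(-r * t_d) = 0.1256 * 0.94274863 = 0.11840923
S_0' = S_0 - PV(D) = 9.6400 - 0.11840923 = 9.52159077
d1 = (ln(S_0'/K) + (r + sigma^2/2)*T) / (sigma*sqrt(T)) = 0.07543061
d2 = d1 - sigma*sqrt(T) = -0.16498570
exp(-rT) = 0.91576088
N(-d1) = 0.46993605; N(-d2) = 0.56552238
P = K * exp(-rT) * N(-d2) - S_0' * N(-d1) = 10.5100 * 0.91576088 * 0.56552238 - 9.52159077 * 0.46993605 = 0.9684


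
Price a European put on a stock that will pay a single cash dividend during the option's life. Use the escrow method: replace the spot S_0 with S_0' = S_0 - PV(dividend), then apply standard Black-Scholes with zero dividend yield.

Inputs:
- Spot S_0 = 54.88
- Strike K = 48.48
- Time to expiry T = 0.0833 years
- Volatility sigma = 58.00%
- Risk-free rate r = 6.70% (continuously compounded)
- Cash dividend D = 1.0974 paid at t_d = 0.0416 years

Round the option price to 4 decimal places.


PV(D) = D * exp(-r * t_d) = 1.0974 * 0.99721668 = 1.09434559
S_0' = S_0 - PV(D) = 54.8800 - 1.09434559 = 53.78565441
d1 = (ln(S_0'/K) + (r + sigma^2/2)*T) / (sigma*sqrt(T)) = 0.73744930
d2 = d1 - sigma*sqrt(T) = 0.57005121
exp(-rT) = 0.99443445
N(-d1) = 0.23042458; N(-d2) = 0.28432148
P = K * exp(-rT) * N(-d2) - S_0' * N(-d1) = 48.4800 * 0.99443445 * 0.28432148 - 53.78565441 * 0.23042458 = 1.3137

Answer: Price = 1.3137


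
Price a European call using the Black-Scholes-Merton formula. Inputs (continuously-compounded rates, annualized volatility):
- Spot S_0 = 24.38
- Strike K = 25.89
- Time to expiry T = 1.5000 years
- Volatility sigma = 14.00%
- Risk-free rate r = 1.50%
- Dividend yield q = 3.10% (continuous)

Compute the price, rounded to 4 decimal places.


d1 = (ln(S/K) + (r - q + 0.5*sigma^2) * T) / (sigma * sqrt(T)) = -0.40471210
d2 = d1 - sigma * sqrt(T) = -0.57617638
exp(-rT) = 0.97775124; exp(-qT) = 0.95456456
C = S_0 * exp(-qT) * N(d1) - K * exp(-rT) * N(d2)
N(d1) = 0.34284457; N(d2) = 0.28224798
C = 24.3800 * 0.95456456 * 0.34284457 - 25.8900 * 0.97775124 * 0.28224798 = 0.8340

Answer: Price = 0.8340


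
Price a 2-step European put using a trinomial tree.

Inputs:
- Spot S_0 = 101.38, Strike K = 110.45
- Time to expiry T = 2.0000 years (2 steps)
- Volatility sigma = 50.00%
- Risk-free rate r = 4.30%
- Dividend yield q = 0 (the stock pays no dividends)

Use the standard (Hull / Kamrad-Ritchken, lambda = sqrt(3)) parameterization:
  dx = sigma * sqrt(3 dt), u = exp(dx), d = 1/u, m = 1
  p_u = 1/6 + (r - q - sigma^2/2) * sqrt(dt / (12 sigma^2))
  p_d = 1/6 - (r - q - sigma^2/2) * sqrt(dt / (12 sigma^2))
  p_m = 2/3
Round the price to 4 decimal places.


dt = T/N = 1.000000; dx = sigma*sqrt(3*dt) = 0.866025
u = exp(dx) = 2.377443; d = 1/u = 0.420620
p_u = 0.119324, p_m = 0.666667, p_d = 0.214009
Discount per step: exp(-r*dt) = 0.957911
Stock lattice S(k, j) with j the centered position index:
  k=0: S(0,+0) = 101.3800
  k=1: S(1,-1) = 42.6425; S(1,+0) = 101.3800; S(1,+1) = 241.0251
  k=2: S(2,-2) = 17.9363; S(2,-1) = 42.6425; S(2,+0) = 101.3800; S(2,+1) = 241.0251; S(2,+2) = 573.0234
Terminal payoffs V(N, j) = max(K - S_T, 0):
  V(2,-2) = 92.513728; V(2,-1) = 67.807542; V(2,+0) = 9.070000; V(2,+1) = 0.000000; V(2,+2) = 0.000000
Backward induction: V(k, j) = exp(-r*dt) * [p_u * V(k+1, j+1) + p_m * V(k+1, j) + p_d * V(k+1, j-1)]
  V(1,-1) = exp(-r*dt) * [p_u*9.070000 + p_m*67.807542 + p_d*92.513728] = 63.304630
  V(1,+0) = exp(-r*dt) * [p_u*0.000000 + p_m*9.070000 + p_d*67.807542] = 19.692855
  V(1,+1) = exp(-r*dt) * [p_u*0.000000 + p_m*0.000000 + p_d*9.070000] = 1.859368
  V(0,+0) = exp(-r*dt) * [p_u*1.859368 + p_m*19.692855 + p_d*63.304630] = 25.766113

Answer: Price = V(0,0) = 25.7661


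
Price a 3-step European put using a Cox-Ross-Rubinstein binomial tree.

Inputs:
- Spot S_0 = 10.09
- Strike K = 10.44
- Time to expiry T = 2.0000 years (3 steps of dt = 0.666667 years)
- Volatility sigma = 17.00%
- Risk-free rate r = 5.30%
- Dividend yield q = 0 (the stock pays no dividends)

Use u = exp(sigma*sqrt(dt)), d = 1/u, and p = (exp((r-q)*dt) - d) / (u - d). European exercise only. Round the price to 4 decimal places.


Answer: Price = V(0,0) = 0.6643

Derivation:
dt = T/N = 0.666667
u = exp(sigma*sqrt(dt)) = 1.148899; d = 1/u = 0.870398
p = (exp((r-q)*dt) - d) / (u - d) = 0.594492
Discount per step: exp(-r*dt) = 0.965284
Stock lattice S(k, i) with i counting down-moves:
  k=0: S(0,0) = 10.0900
  k=1: S(1,0) = 11.5924; S(1,1) = 8.7823
  k=2: S(2,0) = 13.3185; S(2,1) = 10.0900; S(2,2) = 7.6441
  k=3: S(3,0) = 15.3016; S(3,1) = 11.5924; S(3,2) = 8.7823; S(3,3) = 6.6534
Terminal payoffs V(N, i) = max(K - S_T, 0):
  V(3,0) = 0.000000; V(3,1) = 0.000000; V(3,2) = 1.657682; V(3,3) = 3.786576
Backward induction: V(k, i) = exp(-r*dt) * [p * V(k+1, i) + (1-p) * V(k+1, i+1)].
  V(2,0) = exp(-r*dt) * [p*0.000000 + (1-p)*0.000000] = 0.000000
  V(2,1) = exp(-r*dt) * [p*0.000000 + (1-p)*1.657682] = 0.648867
  V(2,2) = exp(-r*dt) * [p*1.657682 + (1-p)*3.786576] = 2.433446
  V(1,0) = exp(-r*dt) * [p*0.000000 + (1-p)*0.648867] = 0.253986
  V(1,1) = exp(-r*dt) * [p*0.648867 + (1-p)*2.433446] = 1.324878
  V(0,0) = exp(-r*dt) * [p*0.253986 + (1-p)*1.324878] = 0.664348


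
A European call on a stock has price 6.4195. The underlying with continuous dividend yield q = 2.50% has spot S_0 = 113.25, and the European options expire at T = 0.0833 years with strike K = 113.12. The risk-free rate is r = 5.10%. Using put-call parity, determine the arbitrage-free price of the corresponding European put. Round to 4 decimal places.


Answer: Put price = 6.0455

Derivation:
Put-call parity: C - P = S_0 * exp(-qT) - K * exp(-rT).
S_0 * exp(-qT) = 113.2500 * 0.99791967 = 113.01440228
K * exp(-rT) = 113.1200 * 0.99576071 = 112.64045166
P = C - S*exp(-qT) + K*exp(-rT)
P = 6.4195 - 113.01440228 + 112.64045166 = 6.0455


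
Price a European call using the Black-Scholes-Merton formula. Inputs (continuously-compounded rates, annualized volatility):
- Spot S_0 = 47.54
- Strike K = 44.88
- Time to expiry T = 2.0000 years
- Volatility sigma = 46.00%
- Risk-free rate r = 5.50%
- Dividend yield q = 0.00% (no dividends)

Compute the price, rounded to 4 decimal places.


Answer: Price = 15.2113

Derivation:
d1 = (ln(S/K) + (r - q + 0.5*sigma^2) * T) / (sigma * sqrt(T)) = 0.58286997
d2 = d1 - sigma * sqrt(T) = -0.06766827
exp(-rT) = 0.89583414; exp(-qT) = 1.00000000
C = S_0 * exp(-qT) * N(d1) - K * exp(-rT) * N(d2)
N(d1) = 0.72000958; N(d2) = 0.47302485
C = 47.5400 * 1.00000000 * 0.72000958 - 44.8800 * 0.89583414 * 0.47302485 = 15.2113


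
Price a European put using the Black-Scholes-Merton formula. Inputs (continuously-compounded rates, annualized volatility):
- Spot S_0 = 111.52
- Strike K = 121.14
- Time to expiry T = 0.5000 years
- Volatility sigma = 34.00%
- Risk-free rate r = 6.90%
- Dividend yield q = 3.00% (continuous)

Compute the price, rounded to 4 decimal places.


Answer: Price = 14.8123

Derivation:
d1 = (ln(S/K) + (r - q + 0.5*sigma^2) * T) / (sigma * sqrt(T)) = -0.14284786
d2 = d1 - sigma * sqrt(T) = -0.38326416
exp(-rT) = 0.96608834; exp(-qT) = 0.98511194
P = K * exp(-rT) * N(-d2) - S_0 * exp(-qT) * N(-d1)
N(-d1) = 0.55679483; N(-d2) = 0.64923805
P = 121.1400 * 0.96608834 * 0.64923805 - 111.5200 * 0.98511194 * 0.55679483 = 14.8123


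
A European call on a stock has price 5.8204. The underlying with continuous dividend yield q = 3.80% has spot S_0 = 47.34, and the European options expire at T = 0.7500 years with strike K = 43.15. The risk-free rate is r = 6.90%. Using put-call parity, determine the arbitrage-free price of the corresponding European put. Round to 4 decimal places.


Answer: Put price = 0.7843

Derivation:
Put-call parity: C - P = S_0 * exp(-qT) - K * exp(-rT).
S_0 * exp(-qT) = 47.3400 * 0.97190229 = 46.00985460
K * exp(-rT) = 43.1500 * 0.94956623 = 40.97378277
P = C - S*exp(-qT) + K*exp(-rT)
P = 5.8204 - 46.00985460 + 40.97378277 = 0.7843


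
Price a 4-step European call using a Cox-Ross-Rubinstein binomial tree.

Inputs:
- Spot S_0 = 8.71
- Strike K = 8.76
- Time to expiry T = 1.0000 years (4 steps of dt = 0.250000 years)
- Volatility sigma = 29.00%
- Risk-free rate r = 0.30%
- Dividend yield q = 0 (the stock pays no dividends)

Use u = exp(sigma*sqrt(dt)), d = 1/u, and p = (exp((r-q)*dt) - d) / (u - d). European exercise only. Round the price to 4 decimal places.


Answer: Price = V(0,0) = 0.9424

Derivation:
dt = T/N = 0.250000
u = exp(sigma*sqrt(dt)) = 1.156040; d = 1/u = 0.865022
p = (exp((r-q)*dt) - d) / (u - d) = 0.466392
Discount per step: exp(-r*dt) = 0.999250
Stock lattice S(k, i) with i counting down-moves:
  k=0: S(0,0) = 8.7100
  k=1: S(1,0) = 10.0691; S(1,1) = 7.5343
  k=2: S(2,0) = 11.6403; S(2,1) = 8.7100; S(2,2) = 6.5174
  k=3: S(3,0) = 13.4566; S(3,1) = 10.0691; S(3,2) = 7.5343; S(3,3) = 5.6377
  k=4: S(4,0) = 15.5564; S(4,1) = 11.6403; S(4,2) = 8.7100; S(4,3) = 6.5174; S(4,4) = 4.8767
Terminal payoffs V(N, i) = max(S_T - K, 0):
  V(4,0) = 6.796395; V(4,1) = 2.880283; V(4,2) = 0.000000; V(4,3) = 0.000000; V(4,4) = 0.000000
Backward induction: V(k, i) = exp(-r*dt) * [p * V(k+1, i) + (1-p) * V(k+1, i+1)].
  V(3,0) = exp(-r*dt) * [p*6.796395 + (1-p)*2.880283] = 4.703196
  V(3,1) = exp(-r*dt) * [p*2.880283 + (1-p)*0.000000] = 1.342333
  V(3,2) = exp(-r*dt) * [p*0.000000 + (1-p)*0.000000] = 0.000000
  V(3,3) = exp(-r*dt) * [p*0.000000 + (1-p)*0.000000] = 0.000000
  V(2,0) = exp(-r*dt) * [p*4.703196 + (1-p)*1.342333] = 2.907629
  V(2,1) = exp(-r*dt) * [p*1.342333 + (1-p)*0.000000] = 0.625583
  V(2,2) = exp(-r*dt) * [p*0.000000 + (1-p)*0.000000] = 0.000000
  V(1,0) = exp(-r*dt) * [p*2.907629 + (1-p)*0.625583] = 1.688643
  V(1,1) = exp(-r*dt) * [p*0.625583 + (1-p)*0.000000] = 0.291548
  V(0,0) = exp(-r*dt) * [p*1.688643 + (1-p)*0.291548] = 0.942434


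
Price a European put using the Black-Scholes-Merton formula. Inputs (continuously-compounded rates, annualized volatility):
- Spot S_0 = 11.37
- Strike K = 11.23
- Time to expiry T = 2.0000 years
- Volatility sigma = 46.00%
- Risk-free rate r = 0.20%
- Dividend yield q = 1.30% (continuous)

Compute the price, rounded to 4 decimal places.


d1 = (ln(S/K) + (r - q + 0.5*sigma^2) * T) / (sigma * sqrt(T)) = 0.31049603
d2 = d1 - sigma * sqrt(T) = -0.34004221
exp(-rT) = 0.99600799; exp(-qT) = 0.97433509
P = K * exp(-rT) * N(-d2) - S_0 * exp(-qT) * N(-d1)
N(-d1) = 0.37809189; N(-d2) = 0.63308763
P = 11.2300 * 0.99600799 * 0.63308763 - 11.3700 * 0.97433509 * 0.37809189 = 2.8926

Answer: Price = 2.8926


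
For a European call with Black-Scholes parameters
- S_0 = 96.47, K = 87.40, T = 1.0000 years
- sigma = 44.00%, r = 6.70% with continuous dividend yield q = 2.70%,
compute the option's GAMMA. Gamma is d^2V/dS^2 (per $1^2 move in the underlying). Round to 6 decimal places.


d1 = 0.5353109012; d2 = 0.0953109012
phi(d1) = 0.3456884256; exp(-qT) = 0.9733612415; exp(-rT) = 0.9351952013
Gamma = exp(-qT) * phi(d1) / (S * sigma * sqrt(T)) = 0.9733612415 * 0.3456884256 / (96.4700 * 0.4400 * 1.0000000000) = 0.007927

Answer: Gamma = 0.007927


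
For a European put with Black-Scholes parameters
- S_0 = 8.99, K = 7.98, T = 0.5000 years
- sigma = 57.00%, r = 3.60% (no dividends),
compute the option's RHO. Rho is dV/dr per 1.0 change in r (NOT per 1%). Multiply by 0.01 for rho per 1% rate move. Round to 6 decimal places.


Answer: Rho = -1.743085

Derivation:
d1 = 0.5418656945; d2 = 0.1388148292
phi(d1) = 0.3444701813; exp(-qT) = 1.0000000000; exp(-rT) = 0.9821610324
N(-d2) = 0.4447982377
Rho = -K*T*exp(-rT)*N(-d2) = -7.9800 * 0.5000 * 0.9821610324 * 0.4447982377 = -1.743085


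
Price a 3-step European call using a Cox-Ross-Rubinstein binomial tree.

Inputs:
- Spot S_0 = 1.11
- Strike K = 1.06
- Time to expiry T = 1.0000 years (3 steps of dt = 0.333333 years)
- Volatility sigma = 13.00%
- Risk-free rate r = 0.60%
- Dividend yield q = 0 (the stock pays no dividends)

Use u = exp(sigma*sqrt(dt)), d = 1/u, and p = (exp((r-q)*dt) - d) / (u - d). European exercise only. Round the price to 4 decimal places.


Answer: Price = V(0,0) = 0.0900

Derivation:
dt = T/N = 0.333333
u = exp(sigma*sqrt(dt)) = 1.077944; d = 1/u = 0.927692
p = (exp((r-q)*dt) - d) / (u - d) = 0.494569
Discount per step: exp(-r*dt) = 0.998002
Stock lattice S(k, i) with i counting down-moves:
  k=0: S(0,0) = 1.1100
  k=1: S(1,0) = 1.1965; S(1,1) = 1.0297
  k=2: S(2,0) = 1.2898; S(2,1) = 1.1100; S(2,2) = 0.9553
  k=3: S(3,0) = 1.3903; S(3,1) = 1.1965; S(3,2) = 1.0297; S(3,3) = 0.8862
Terminal payoffs V(N, i) = max(S_T - K, 0):
  V(3,0) = 0.330310; V(3,1) = 0.136518; V(3,2) = 0.000000; V(3,3) = 0.000000
Backward induction: V(k, i) = exp(-r*dt) * [p * V(k+1, i) + (1-p) * V(k+1, i+1)].
  V(2,0) = exp(-r*dt) * [p*0.330310 + (1-p)*0.136518] = 0.231897
  V(2,1) = exp(-r*dt) * [p*0.136518 + (1-p)*0.000000] = 0.067383
  V(2,2) = exp(-r*dt) * [p*0.000000 + (1-p)*0.000000] = 0.000000
  V(1,0) = exp(-r*dt) * [p*0.231897 + (1-p)*0.067383] = 0.148449
  V(1,1) = exp(-r*dt) * [p*0.067383 + (1-p)*0.000000] = 0.033259
  V(0,0) = exp(-r*dt) * [p*0.148449 + (1-p)*0.033259] = 0.090048


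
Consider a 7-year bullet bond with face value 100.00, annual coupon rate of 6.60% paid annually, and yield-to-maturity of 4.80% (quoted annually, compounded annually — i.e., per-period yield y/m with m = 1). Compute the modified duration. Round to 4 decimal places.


Answer: Modified duration = 5.6206

Derivation:
Coupon per period c = face * coupon_rate / m = 6.600000
Periods per year m = 1; per-period yield y/m = 0.048000
Number of cashflows N = 7
Cashflows (t years, CF_t, discount factor 1/(1+y/m)^(m*t), PV):
  t = 1.0000: CF_t = 6.600000, DF = 0.954198, PV = 6.297710
  t = 2.0000: CF_t = 6.600000, DF = 0.910495, PV = 6.009265
  t = 3.0000: CF_t = 6.600000, DF = 0.868793, PV = 5.734032
  t = 4.0000: CF_t = 6.600000, DF = 0.829001, PV = 5.471404
  t = 5.0000: CF_t = 6.600000, DF = 0.791031, PV = 5.220806
  t = 6.0000: CF_t = 6.600000, DF = 0.754801, PV = 4.981685
  t = 7.0000: CF_t = 106.600000, DF = 0.720230, PV = 76.776485
Price P = sum_t PV_t = 110.491387
First compute Macaulay numerator sum_t t * PV_t:
  t * PV_t at t = 1.0000: 6.297710
  t * PV_t at t = 2.0000: 12.018530
  t * PV_t at t = 3.0000: 17.202095
  t * PV_t at t = 4.0000: 21.885617
  t * PV_t at t = 5.0000: 26.104028
  t * PV_t at t = 6.0000: 29.890108
  t * PV_t at t = 7.0000: 537.435396
Macaulay duration D = 650.833485 / 110.491387 = 5.890355
Modified duration = D / (1 + y/m) = 5.890355 / (1 + 0.048000) = 5.620568


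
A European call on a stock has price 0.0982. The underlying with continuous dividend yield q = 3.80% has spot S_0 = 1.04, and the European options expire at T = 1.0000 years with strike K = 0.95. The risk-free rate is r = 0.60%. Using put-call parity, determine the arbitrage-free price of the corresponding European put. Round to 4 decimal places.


Answer: Put price = 0.0413

Derivation:
Put-call parity: C - P = S_0 * exp(-qT) - K * exp(-rT).
S_0 * exp(-qT) = 1.0400 * 0.96271294 = 1.00122146
K * exp(-rT) = 0.9500 * 0.99401796 = 0.94431707
P = C - S*exp(-qT) + K*exp(-rT)
P = 0.0982 - 1.00122146 + 0.94431707 = 0.0413


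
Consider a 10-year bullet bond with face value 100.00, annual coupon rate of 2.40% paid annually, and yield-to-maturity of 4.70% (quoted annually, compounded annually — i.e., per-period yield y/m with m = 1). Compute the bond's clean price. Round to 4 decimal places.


Answer: Price = 81.9784

Derivation:
Coupon per period c = face * coupon_rate / m = 2.400000
Periods per year m = 1; per-period yield y/m = 0.047000
Number of cashflows N = 10
Cashflows (t years, CF_t, discount factor 1/(1+y/m)^(m*t), PV):
  t = 1.0000: CF_t = 2.400000, DF = 0.955110, PV = 2.292264
  t = 2.0000: CF_t = 2.400000, DF = 0.912235, PV = 2.189364
  t = 3.0000: CF_t = 2.400000, DF = 0.871284, PV = 2.091083
  t = 4.0000: CF_t = 2.400000, DF = 0.832172, PV = 1.997214
  t = 5.0000: CF_t = 2.400000, DF = 0.794816, PV = 1.907558
  t = 6.0000: CF_t = 2.400000, DF = 0.759137, PV = 1.821928
  t = 7.0000: CF_t = 2.400000, DF = 0.725059, PV = 1.740141
  t = 8.0000: CF_t = 2.400000, DF = 0.692511, PV = 1.662026
  t = 9.0000: CF_t = 2.400000, DF = 0.661424, PV = 1.587417
  t = 10.0000: CF_t = 102.400000, DF = 0.631732, PV = 64.689403
Price P = sum_t PV_t = 81.978396


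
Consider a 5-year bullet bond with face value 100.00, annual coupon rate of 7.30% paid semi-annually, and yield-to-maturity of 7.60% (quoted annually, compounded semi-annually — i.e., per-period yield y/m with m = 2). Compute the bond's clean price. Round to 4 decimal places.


Answer: Price = 98.7712

Derivation:
Coupon per period c = face * coupon_rate / m = 3.650000
Periods per year m = 2; per-period yield y/m = 0.038000
Number of cashflows N = 10
Cashflows (t years, CF_t, discount factor 1/(1+y/m)^(m*t), PV):
  t = 0.5000: CF_t = 3.650000, DF = 0.963391, PV = 3.516378
  t = 1.0000: CF_t = 3.650000, DF = 0.928122, PV = 3.387647
  t = 1.5000: CF_t = 3.650000, DF = 0.894145, PV = 3.263629
  t = 2.0000: CF_t = 3.650000, DF = 0.861411, PV = 3.144151
  t = 2.5000: CF_t = 3.650000, DF = 0.829876, PV = 3.029048
  t = 3.0000: CF_t = 3.650000, DF = 0.799495, PV = 2.918158
  t = 3.5000: CF_t = 3.650000, DF = 0.770227, PV = 2.811327
  t = 4.0000: CF_t = 3.650000, DF = 0.742030, PV = 2.708408
  t = 4.5000: CF_t = 3.650000, DF = 0.714865, PV = 2.609256
  t = 5.0000: CF_t = 103.650000, DF = 0.688694, PV = 71.383160
Price P = sum_t PV_t = 98.771162


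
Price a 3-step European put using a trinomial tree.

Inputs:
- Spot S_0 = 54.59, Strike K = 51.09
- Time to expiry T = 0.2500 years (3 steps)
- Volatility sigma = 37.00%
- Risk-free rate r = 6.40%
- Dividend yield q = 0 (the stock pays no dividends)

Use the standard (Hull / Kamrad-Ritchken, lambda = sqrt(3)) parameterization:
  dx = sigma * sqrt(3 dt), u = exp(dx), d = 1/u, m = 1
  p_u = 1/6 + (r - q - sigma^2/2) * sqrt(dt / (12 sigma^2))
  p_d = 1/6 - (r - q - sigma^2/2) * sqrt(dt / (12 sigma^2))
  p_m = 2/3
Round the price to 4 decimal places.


Answer: Price = V(0,0) = 2.1693

Derivation:
dt = T/N = 0.083333; dx = sigma*sqrt(3*dt) = 0.185000
u = exp(dx) = 1.203218; d = 1/u = 0.831104
p_u = 0.165664, p_m = 0.666667, p_d = 0.167669
Discount per step: exp(-r*dt) = 0.994681
Stock lattice S(k, j) with j the centered position index:
  k=0: S(0,+0) = 54.5900
  k=1: S(1,-1) = 45.3700; S(1,+0) = 54.5900; S(1,+1) = 65.6837
  k=2: S(2,-2) = 37.7072; S(2,-1) = 45.3700; S(2,+0) = 54.5900; S(2,+1) = 65.6837; S(2,+2) = 79.0318
  k=3: S(3,-3) = 31.3386; S(3,-2) = 37.7072; S(3,-1) = 45.3700; S(3,+0) = 54.5900; S(3,+1) = 65.6837; S(3,+2) = 79.0318; S(3,+3) = 95.0926
Terminal payoffs V(N, j) = max(K - S_T, 0):
  V(3,-3) = 19.751395; V(3,-2) = 13.382813; V(3,-1) = 5.720017; V(3,+0) = 0.000000; V(3,+1) = 0.000000; V(3,+2) = 0.000000; V(3,+3) = 0.000000
Backward induction: V(k, j) = exp(-r*dt) * [p_u * V(k+1, j+1) + p_m * V(k+1, j) + p_d * V(k+1, j-1)]
  V(2,-2) = exp(-r*dt) * [p_u*5.720017 + p_m*13.382813 + p_d*19.751395] = 13.111061
  V(2,-1) = exp(-r*dt) * [p_u*0.000000 + p_m*5.720017 + p_d*13.382813] = 6.025007
  V(2,+0) = exp(-r*dt) * [p_u*0.000000 + p_m*0.000000 + p_d*5.720017] = 0.953968
  V(2,+1) = exp(-r*dt) * [p_u*0.000000 + p_m*0.000000 + p_d*0.000000] = 0.000000
  V(2,+2) = exp(-r*dt) * [p_u*0.000000 + p_m*0.000000 + p_d*0.000000] = 0.000000
  V(1,-1) = exp(-r*dt) * [p_u*0.953968 + p_m*6.025007 + p_d*13.111061] = 6.339128
  V(1,+0) = exp(-r*dt) * [p_u*0.000000 + p_m*0.953968 + p_d*6.025007] = 1.637429
  V(1,+1) = exp(-r*dt) * [p_u*0.000000 + p_m*0.000000 + p_d*0.953968] = 0.159100
  V(0,+0) = exp(-r*dt) * [p_u*0.159100 + p_m*1.637429 + p_d*6.339128] = 2.169251


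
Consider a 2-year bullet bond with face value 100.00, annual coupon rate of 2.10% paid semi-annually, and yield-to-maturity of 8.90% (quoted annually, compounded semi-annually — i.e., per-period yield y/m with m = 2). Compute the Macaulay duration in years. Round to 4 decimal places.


Coupon per period c = face * coupon_rate / m = 1.050000
Periods per year m = 2; per-period yield y/m = 0.044500
Number of cashflows N = 4
Cashflows (t years, CF_t, discount factor 1/(1+y/m)^(m*t), PV):
  t = 0.5000: CF_t = 1.050000, DF = 0.957396, PV = 1.005266
  t = 1.0000: CF_t = 1.050000, DF = 0.916607, PV = 0.962437
  t = 1.5000: CF_t = 1.050000, DF = 0.877556, PV = 0.921433
  t = 2.0000: CF_t = 101.050000, DF = 0.840168, PV = 84.898993
Price P = sum_t PV_t = 87.788130
Macaulay numerator sum_t t * PV_t:
  t * PV_t at t = 0.5000: 0.502633
  t * PV_t at t = 1.0000: 0.962437
  t * PV_t at t = 1.5000: 1.382150
  t * PV_t at t = 2.0000: 169.797987
Macaulay duration D = (sum_t t * PV_t) / P = 172.645207 / 87.788130 = 1.966612

Answer: Macaulay duration = 1.9666 years


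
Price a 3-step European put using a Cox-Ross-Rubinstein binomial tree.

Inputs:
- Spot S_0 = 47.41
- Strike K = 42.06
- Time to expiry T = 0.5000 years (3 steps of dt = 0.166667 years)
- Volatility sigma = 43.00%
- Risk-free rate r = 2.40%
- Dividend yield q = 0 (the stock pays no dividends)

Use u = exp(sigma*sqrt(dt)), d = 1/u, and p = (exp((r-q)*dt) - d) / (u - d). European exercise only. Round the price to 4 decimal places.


Answer: Price = V(0,0) = 2.9937

Derivation:
dt = T/N = 0.166667
u = exp(sigma*sqrt(dt)) = 1.191898; d = 1/u = 0.838998
p = (exp((r-q)*dt) - d) / (u - d) = 0.467583
Discount per step: exp(-r*dt) = 0.996008
Stock lattice S(k, i) with i counting down-moves:
  k=0: S(0,0) = 47.4100
  k=1: S(1,0) = 56.5079; S(1,1) = 39.7769
  k=2: S(2,0) = 67.3516; S(2,1) = 47.4100; S(2,2) = 33.3727
  k=3: S(3,0) = 80.2762; S(3,1) = 56.5079; S(3,2) = 39.7769; S(3,3) = 27.9997
Terminal payoffs V(N, i) = max(K - S_T, 0):
  V(3,0) = 0.000000; V(3,1) = 0.000000; V(3,2) = 2.283097; V(3,3) = 14.060326
Backward induction: V(k, i) = exp(-r*dt) * [p * V(k+1, i) + (1-p) * V(k+1, i+1)].
  V(2,0) = exp(-r*dt) * [p*0.000000 + (1-p)*0.000000] = 0.000000
  V(2,1) = exp(-r*dt) * [p*0.000000 + (1-p)*2.283097] = 1.210707
  V(2,2) = exp(-r*dt) * [p*2.283097 + (1-p)*14.060326] = 8.519348
  V(1,0) = exp(-r*dt) * [p*0.000000 + (1-p)*1.210707] = 0.642028
  V(1,1) = exp(-r*dt) * [p*1.210707 + (1-p)*8.519348] = 5.081584
  V(0,0) = exp(-r*dt) * [p*0.642028 + (1-p)*5.081584] = 2.993724


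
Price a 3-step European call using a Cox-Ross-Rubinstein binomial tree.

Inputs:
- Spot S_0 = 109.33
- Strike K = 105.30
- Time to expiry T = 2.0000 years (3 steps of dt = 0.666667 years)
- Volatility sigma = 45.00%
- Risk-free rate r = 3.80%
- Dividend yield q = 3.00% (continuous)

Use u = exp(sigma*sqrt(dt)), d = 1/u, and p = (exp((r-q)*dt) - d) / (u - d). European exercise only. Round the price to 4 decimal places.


dt = T/N = 0.666667
u = exp(sigma*sqrt(dt)) = 1.444009; d = 1/u = 0.692516
p = (exp((r-q)*dt) - d) / (u - d) = 0.416280
Discount per step: exp(-r*dt) = 0.974985
Stock lattice S(k, i) with i counting down-moves:
  k=0: S(0,0) = 109.3300
  k=1: S(1,0) = 157.8735; S(1,1) = 75.7128
  k=2: S(2,0) = 227.9708; S(2,1) = 109.3300; S(2,2) = 52.4324
  k=3: S(3,0) = 329.1920; S(3,1) = 157.8735; S(3,2) = 75.7128; S(3,3) = 36.3103
Terminal payoffs V(N, i) = max(S_T - K, 0):
  V(3,0) = 223.892016; V(3,1) = 52.573534; V(3,2) = 0.000000; V(3,3) = 0.000000
Backward induction: V(k, i) = exp(-r*dt) * [p * V(k+1, i) + (1-p) * V(k+1, i+1)].
  V(2,0) = exp(-r*dt) * [p*223.892016 + (1-p)*52.573534] = 120.790815
  V(2,1) = exp(-r*dt) * [p*52.573534 + (1-p)*0.000000] = 21.337831
  V(2,2) = exp(-r*dt) * [p*0.000000 + (1-p)*0.000000] = 0.000000
  V(1,0) = exp(-r*dt) * [p*120.790815 + (1-p)*21.337831] = 61.168687
  V(1,1) = exp(-r*dt) * [p*21.337831 + (1-p)*0.000000] = 8.660309
  V(0,0) = exp(-r*dt) * [p*61.168687 + (1-p)*8.660309] = 29.755056

Answer: Price = V(0,0) = 29.7551


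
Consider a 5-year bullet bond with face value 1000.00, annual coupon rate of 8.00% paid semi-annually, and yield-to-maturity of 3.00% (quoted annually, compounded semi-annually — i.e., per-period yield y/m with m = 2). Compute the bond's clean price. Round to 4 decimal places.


Answer: Price = 1230.5546

Derivation:
Coupon per period c = face * coupon_rate / m = 40.000000
Periods per year m = 2; per-period yield y/m = 0.015000
Number of cashflows N = 10
Cashflows (t years, CF_t, discount factor 1/(1+y/m)^(m*t), PV):
  t = 0.5000: CF_t = 40.000000, DF = 0.985222, PV = 39.408867
  t = 1.0000: CF_t = 40.000000, DF = 0.970662, PV = 38.826470
  t = 1.5000: CF_t = 40.000000, DF = 0.956317, PV = 38.252680
  t = 2.0000: CF_t = 40.000000, DF = 0.942184, PV = 37.687369
  t = 2.5000: CF_t = 40.000000, DF = 0.928260, PV = 37.130413
  t = 3.0000: CF_t = 40.000000, DF = 0.914542, PV = 36.581688
  t = 3.5000: CF_t = 40.000000, DF = 0.901027, PV = 36.041072
  t = 4.0000: CF_t = 40.000000, DF = 0.887711, PV = 35.508445
  t = 4.5000: CF_t = 40.000000, DF = 0.874592, PV = 34.983690
  t = 5.0000: CF_t = 1040.000000, DF = 0.861667, PV = 896.133921
Price P = sum_t PV_t = 1230.554614


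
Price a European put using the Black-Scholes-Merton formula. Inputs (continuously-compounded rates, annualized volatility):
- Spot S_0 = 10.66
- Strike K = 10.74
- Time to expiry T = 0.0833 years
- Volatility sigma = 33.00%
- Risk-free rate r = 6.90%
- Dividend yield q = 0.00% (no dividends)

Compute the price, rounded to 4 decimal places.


Answer: Price = 0.4145

Derivation:
d1 = (ln(S/K) + (r - q + 0.5*sigma^2) * T) / (sigma * sqrt(T)) = 0.02946876
d2 = d1 - sigma * sqrt(T) = -0.06577498
exp(-rT) = 0.99426879; exp(-qT) = 1.00000000
P = K * exp(-rT) * N(-d2) - S_0 * exp(-qT) * N(-d1)
N(-d1) = 0.48824537; N(-d2) = 0.52622151
P = 10.7400 * 0.99426879 * 0.52622151 - 10.6600 * 1.00000000 * 0.48824537 = 0.4145


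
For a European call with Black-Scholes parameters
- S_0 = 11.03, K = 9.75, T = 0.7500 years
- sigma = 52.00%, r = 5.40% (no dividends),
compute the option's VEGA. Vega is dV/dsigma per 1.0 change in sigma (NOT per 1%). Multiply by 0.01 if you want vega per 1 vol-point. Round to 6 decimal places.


Answer: Vega = 3.203910

Derivation:
d1 = 0.5890117415; d2 = 0.1386785315
phi(d1) = 0.3354085463; exp(-qT) = 1.0000000000; exp(-rT) = 0.9603091645
Vega = S * exp(-qT) * phi(d1) * sqrt(T) = 11.0300 * 1.0000000000 * 0.3354085463 * 0.8660254038 = 3.203910


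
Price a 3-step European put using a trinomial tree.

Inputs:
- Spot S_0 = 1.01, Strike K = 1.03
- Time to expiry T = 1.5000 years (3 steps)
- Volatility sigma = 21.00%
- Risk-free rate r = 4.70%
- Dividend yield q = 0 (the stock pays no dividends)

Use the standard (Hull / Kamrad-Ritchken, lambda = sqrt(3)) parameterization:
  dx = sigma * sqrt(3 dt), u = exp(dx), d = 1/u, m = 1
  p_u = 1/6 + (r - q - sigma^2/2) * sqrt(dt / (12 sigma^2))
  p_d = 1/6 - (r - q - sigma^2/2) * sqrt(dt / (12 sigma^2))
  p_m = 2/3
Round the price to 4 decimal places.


dt = T/N = 0.500000; dx = sigma*sqrt(3*dt) = 0.257196
u = exp(dx) = 1.293299; d = 1/u = 0.773216
p_u = 0.190919, p_m = 0.666667, p_d = 0.142415
Discount per step: exp(-r*dt) = 0.976774
Stock lattice S(k, j) with j the centered position index:
  k=0: S(0,+0) = 1.0100
  k=1: S(1,-1) = 0.7809; S(1,+0) = 1.0100; S(1,+1) = 1.3062
  k=2: S(2,-2) = 0.6038; S(2,-1) = 0.7809; S(2,+0) = 1.0100; S(2,+1) = 1.3062; S(2,+2) = 1.6893
  k=3: S(3,-3) = 0.4669; S(3,-2) = 0.6038; S(3,-1) = 0.7809; S(3,+0) = 1.0100; S(3,+1) = 1.3062; S(3,+2) = 1.6893; S(3,+3) = 2.1848
Terminal payoffs V(N, j) = max(K - S_T, 0):
  V(3,-3) = 0.563099; V(3,-2) = 0.426158; V(3,-1) = 0.249052; V(3,+0) = 0.020000; V(3,+1) = 0.000000; V(3,+2) = 0.000000; V(3,+3) = 0.000000
Backward induction: V(k, j) = exp(-r*dt) * [p_u * V(k+1, j+1) + p_m * V(k+1, j) + p_d * V(k+1, j-1)]
  V(2,-2) = exp(-r*dt) * [p_u*0.249052 + p_m*0.426158 + p_d*0.563099] = 0.402282
  V(2,-1) = exp(-r*dt) * [p_u*0.020000 + p_m*0.249052 + p_d*0.426158] = 0.225189
  V(2,+0) = exp(-r*dt) * [p_u*0.000000 + p_m*0.020000 + p_d*0.249052] = 0.047668
  V(2,+1) = exp(-r*dt) * [p_u*0.000000 + p_m*0.000000 + p_d*0.020000] = 0.002782
  V(2,+2) = exp(-r*dt) * [p_u*0.000000 + p_m*0.000000 + p_d*0.000000] = 0.000000
  V(1,-1) = exp(-r*dt) * [p_u*0.047668 + p_m*0.225189 + p_d*0.402282] = 0.211489
  V(1,+0) = exp(-r*dt) * [p_u*0.002782 + p_m*0.047668 + p_d*0.225189] = 0.062885
  V(1,+1) = exp(-r*dt) * [p_u*0.000000 + p_m*0.002782 + p_d*0.047668] = 0.008443
  V(0,+0) = exp(-r*dt) * [p_u*0.008443 + p_m*0.062885 + p_d*0.211489] = 0.071944

Answer: Price = V(0,0) = 0.0719


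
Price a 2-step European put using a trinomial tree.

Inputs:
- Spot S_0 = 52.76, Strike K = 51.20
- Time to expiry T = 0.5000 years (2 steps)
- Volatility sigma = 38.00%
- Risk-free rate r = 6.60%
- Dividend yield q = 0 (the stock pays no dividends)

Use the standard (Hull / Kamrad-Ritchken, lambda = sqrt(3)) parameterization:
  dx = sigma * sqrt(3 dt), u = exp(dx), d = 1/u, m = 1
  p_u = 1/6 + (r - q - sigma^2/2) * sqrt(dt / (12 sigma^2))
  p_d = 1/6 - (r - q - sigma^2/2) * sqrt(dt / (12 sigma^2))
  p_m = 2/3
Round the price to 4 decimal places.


Answer: Price = V(0,0) = 3.5460

Derivation:
dt = T/N = 0.250000; dx = sigma*sqrt(3*dt) = 0.329090
u = exp(dx) = 1.389702; d = 1/u = 0.719579
p_u = 0.164312, p_m = 0.666667, p_d = 0.169022
Discount per step: exp(-r*dt) = 0.983635
Stock lattice S(k, j) with j the centered position index:
  k=0: S(0,+0) = 52.7600
  k=1: S(1,-1) = 37.9650; S(1,+0) = 52.7600; S(1,+1) = 73.3207
  k=2: S(2,-2) = 27.3188; S(2,-1) = 37.9650; S(2,+0) = 52.7600; S(2,+1) = 73.3207; S(2,+2) = 101.8940
Terminal payoffs V(N, j) = max(K - S_T, 0):
  V(2,-2) = 23.881230; V(2,-1) = 13.235038; V(2,+0) = 0.000000; V(2,+1) = 0.000000; V(2,+2) = 0.000000
Backward induction: V(k, j) = exp(-r*dt) * [p_u * V(k+1, j+1) + p_m * V(k+1, j) + p_d * V(k+1, j-1)]
  V(1,-1) = exp(-r*dt) * [p_u*0.000000 + p_m*13.235038 + p_d*23.881230] = 12.649358
  V(1,+0) = exp(-r*dt) * [p_u*0.000000 + p_m*0.000000 + p_d*13.235038] = 2.200400
  V(1,+1) = exp(-r*dt) * [p_u*0.000000 + p_m*0.000000 + p_d*0.000000] = 0.000000
  V(0,+0) = exp(-r*dt) * [p_u*0.000000 + p_m*2.200400 + p_d*12.649358] = 3.545955


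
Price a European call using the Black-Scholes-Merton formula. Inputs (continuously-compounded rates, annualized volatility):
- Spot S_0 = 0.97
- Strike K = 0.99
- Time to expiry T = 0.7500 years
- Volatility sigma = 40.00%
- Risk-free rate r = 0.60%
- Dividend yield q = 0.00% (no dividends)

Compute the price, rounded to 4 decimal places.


d1 = (ln(S/K) + (r - q + 0.5*sigma^2) * T) / (sigma * sqrt(T)) = 0.12728012
d2 = d1 - sigma * sqrt(T) = -0.21913004
exp(-rT) = 0.99551011; exp(-qT) = 1.00000000
C = S_0 * exp(-qT) * N(d1) - K * exp(-rT) * N(d2)
N(d1) = 0.55064065; N(d2) = 0.41327438
C = 0.9700 * 1.00000000 * 0.55064065 - 0.9900 * 0.99551011 * 0.41327438 = 0.1268

Answer: Price = 0.1268


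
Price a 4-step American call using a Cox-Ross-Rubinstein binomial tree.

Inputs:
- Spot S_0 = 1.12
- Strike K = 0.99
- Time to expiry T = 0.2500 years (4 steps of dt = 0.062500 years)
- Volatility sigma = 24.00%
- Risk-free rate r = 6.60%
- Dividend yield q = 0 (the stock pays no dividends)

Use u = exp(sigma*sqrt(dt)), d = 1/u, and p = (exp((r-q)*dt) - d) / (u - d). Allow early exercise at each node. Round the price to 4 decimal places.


dt = T/N = 0.062500
u = exp(sigma*sqrt(dt)) = 1.061837; d = 1/u = 0.941765
p = (exp((r-q)*dt) - d) / (u - d) = 0.519430
Discount per step: exp(-r*dt) = 0.995883
Stock lattice S(k, i) with i counting down-moves:
  k=0: S(0,0) = 1.1200
  k=1: S(1,0) = 1.1893; S(1,1) = 1.0548
  k=2: S(2,0) = 1.2628; S(2,1) = 1.1200; S(2,2) = 0.9934
  k=3: S(3,0) = 1.3409; S(3,1) = 1.1893; S(3,2) = 1.0548; S(3,3) = 0.9355
  k=4: S(4,0) = 1.4238; S(4,1) = 1.2628; S(4,2) = 1.1200; S(4,3) = 0.9934; S(4,4) = 0.8810
Terminal payoffs V(N, i) = max(S_T - K, 0):
  V(4,0) = 0.433799; V(4,1) = 0.272796; V(4,2) = 0.130000; V(4,3) = 0.003351; V(4,4) = 0.000000
Backward induction: V(k, i) = exp(-r*dt) * [p * V(k+1, i) + (1-p) * V(k+1, i+1)]; then take max(V_cont, immediate exercise) for American.
  V(3,0) = exp(-r*dt) * [p*0.433799 + (1-p)*0.272796] = 0.354959; exercise = 0.350883; V(3,0) = max -> 0.354959
  V(3,1) = exp(-r*dt) * [p*0.272796 + (1-p)*0.130000] = 0.203332; exercise = 0.199257; V(3,1) = max -> 0.203332
  V(3,2) = exp(-r*dt) * [p*0.130000 + (1-p)*0.003351] = 0.068852; exercise = 0.064776; V(3,2) = max -> 0.068852
  V(3,3) = exp(-r*dt) * [p*0.003351 + (1-p)*0.000000] = 0.001733; exercise = 0.000000; V(3,3) = max -> 0.001733
  V(2,0) = exp(-r*dt) * [p*0.354959 + (1-p)*0.203332] = 0.280930; exercise = 0.272796; V(2,0) = max -> 0.280930
  V(2,1) = exp(-r*dt) * [p*0.203332 + (1-p)*0.068852] = 0.138134; exercise = 0.130000; V(2,1) = max -> 0.138134
  V(2,2) = exp(-r*dt) * [p*0.068852 + (1-p)*0.001733] = 0.036446; exercise = 0.003351; V(2,2) = max -> 0.036446
  V(1,0) = exp(-r*dt) * [p*0.280930 + (1-p)*0.138134] = 0.211433; exercise = 0.199257; V(1,0) = max -> 0.211433
  V(1,1) = exp(-r*dt) * [p*0.138134 + (1-p)*0.036446] = 0.088898; exercise = 0.064776; V(1,1) = max -> 0.088898
  V(0,0) = exp(-r*dt) * [p*0.211433 + (1-p)*0.088898] = 0.151918; exercise = 0.130000; V(0,0) = max -> 0.151918

Answer: Price = V(0,0) = 0.1519


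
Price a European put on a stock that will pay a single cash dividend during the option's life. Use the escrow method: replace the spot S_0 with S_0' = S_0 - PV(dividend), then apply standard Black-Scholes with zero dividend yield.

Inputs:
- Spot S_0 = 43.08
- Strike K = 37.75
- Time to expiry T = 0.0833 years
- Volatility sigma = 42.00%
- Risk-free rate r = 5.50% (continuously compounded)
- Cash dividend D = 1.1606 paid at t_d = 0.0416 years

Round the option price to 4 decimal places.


PV(D) = D * exp(-r * t_d) = 1.1606 * 0.99771462 = 1.15794758
S_0' = S_0 - PV(D) = 43.0800 - 1.15794758 = 41.92205242
d1 = (ln(S_0'/K) + (r + sigma^2/2)*T) / (sigma*sqrt(T)) = 0.96317235
d2 = d1 - sigma*sqrt(T) = 0.84195305
exp(-rT) = 0.99542898
N(-d1) = 0.16773052; N(-d2) = 0.19990712
P = K * exp(-rT) * N(-d2) - S_0' * N(-d1) = 37.7500 * 0.99542898 * 0.19990712 - 41.92205242 * 0.16773052 = 0.4804

Answer: Price = 0.4804


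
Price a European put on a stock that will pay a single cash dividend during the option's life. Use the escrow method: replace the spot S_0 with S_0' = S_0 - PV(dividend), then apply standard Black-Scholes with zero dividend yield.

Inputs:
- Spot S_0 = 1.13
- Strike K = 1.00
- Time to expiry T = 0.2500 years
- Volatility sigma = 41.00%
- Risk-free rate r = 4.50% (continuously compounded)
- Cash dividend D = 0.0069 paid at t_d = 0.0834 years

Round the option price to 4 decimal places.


PV(D) = D * exp(-r * t_d) = 0.0069 * 0.99625403 = 0.00687415
S_0' = S_0 - PV(D) = 1.1300 - 0.00687415 = 1.12312585
d1 = (ln(S_0'/K) + (r + sigma^2/2)*T) / (sigma*sqrt(T)) = 0.72379626
d2 = d1 - sigma*sqrt(T) = 0.51879626
exp(-rT) = 0.98881304
N(-d1) = 0.23459541; N(-d2) = 0.30195141
P = K * exp(-rT) * N(-d2) - S_0' * N(-d1) = 1.0000 * 0.98881304 * 0.30195141 - 1.12312585 * 0.23459541 = 0.0351

Answer: Price = 0.0351


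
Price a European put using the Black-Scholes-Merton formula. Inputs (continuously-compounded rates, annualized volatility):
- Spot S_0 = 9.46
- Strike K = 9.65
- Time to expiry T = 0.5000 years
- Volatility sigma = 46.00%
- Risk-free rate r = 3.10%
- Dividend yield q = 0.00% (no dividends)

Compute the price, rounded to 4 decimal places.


d1 = (ln(S/K) + (r - q + 0.5*sigma^2) * T) / (sigma * sqrt(T)) = 0.14915178
d2 = d1 - sigma * sqrt(T) = -0.17611734
exp(-rT) = 0.98461951; exp(-qT) = 1.00000000
P = K * exp(-rT) * N(-d2) - S_0 * exp(-qT) * N(-d1)
N(-d1) = 0.44071693; N(-d2) = 0.56989912
P = 9.6500 * 0.98461951 * 0.56989912 - 9.4600 * 1.00000000 * 0.44071693 = 1.2458

Answer: Price = 1.2458


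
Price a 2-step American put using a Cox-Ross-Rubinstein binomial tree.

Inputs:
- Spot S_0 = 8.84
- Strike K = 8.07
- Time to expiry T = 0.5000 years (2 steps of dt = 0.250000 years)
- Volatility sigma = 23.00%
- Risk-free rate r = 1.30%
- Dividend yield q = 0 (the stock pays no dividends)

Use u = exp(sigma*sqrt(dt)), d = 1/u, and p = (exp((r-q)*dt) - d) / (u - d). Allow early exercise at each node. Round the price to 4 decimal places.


Answer: Price = V(0,0) = 0.2753

Derivation:
dt = T/N = 0.250000
u = exp(sigma*sqrt(dt)) = 1.121873; d = 1/u = 0.891366
p = (exp((r-q)*dt) - d) / (u - d) = 0.485404
Discount per step: exp(-r*dt) = 0.996755
Stock lattice S(k, i) with i counting down-moves:
  k=0: S(0,0) = 8.8400
  k=1: S(1,0) = 9.9174; S(1,1) = 7.8797
  k=2: S(2,0) = 11.1260; S(2,1) = 8.8400; S(2,2) = 7.0237
Terminal payoffs V(N, i) = max(K - S_T, 0):
  V(2,0) = 0.000000; V(2,1) = 0.000000; V(2,2) = 1.046323
Backward induction: V(k, i) = exp(-r*dt) * [p * V(k+1, i) + (1-p) * V(k+1, i+1)]; then take max(V_cont, immediate exercise) for American.
  V(1,0) = exp(-r*dt) * [p*0.000000 + (1-p)*0.000000] = 0.000000; exercise = 0.000000; V(1,0) = max -> 0.000000
  V(1,1) = exp(-r*dt) * [p*0.000000 + (1-p)*1.046323] = 0.536687; exercise = 0.190323; V(1,1) = max -> 0.536687
  V(0,0) = exp(-r*dt) * [p*0.000000 + (1-p)*0.536687] = 0.275281; exercise = 0.000000; V(0,0) = max -> 0.275281


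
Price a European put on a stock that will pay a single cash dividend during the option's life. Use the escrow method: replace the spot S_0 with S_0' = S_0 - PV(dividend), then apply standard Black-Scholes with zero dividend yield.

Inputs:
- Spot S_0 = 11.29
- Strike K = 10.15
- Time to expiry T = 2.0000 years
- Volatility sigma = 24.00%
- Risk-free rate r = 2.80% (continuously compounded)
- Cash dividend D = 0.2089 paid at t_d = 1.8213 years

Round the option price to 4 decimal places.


Answer: Price = 0.7702

Derivation:
PV(D) = D * exp(-r * t_d) = 0.2089 * 0.95028209 = 0.19851393
S_0' = S_0 - PV(D) = 11.2900 - 0.19851393 = 11.09148607
d1 = (ln(S_0'/K) + (r + sigma^2/2)*T) / (sigma*sqrt(T)) = 0.59604414
d2 = d1 - sigma*sqrt(T) = 0.25663288
exp(-rT) = 0.94553914
N(-d1) = 0.27557287; N(-d2) = 0.39873110
P = K * exp(-rT) * N(-d2) - S_0' * N(-d1) = 10.1500 * 0.94553914 * 0.39873110 - 11.09148607 * 0.27557287 = 0.7702


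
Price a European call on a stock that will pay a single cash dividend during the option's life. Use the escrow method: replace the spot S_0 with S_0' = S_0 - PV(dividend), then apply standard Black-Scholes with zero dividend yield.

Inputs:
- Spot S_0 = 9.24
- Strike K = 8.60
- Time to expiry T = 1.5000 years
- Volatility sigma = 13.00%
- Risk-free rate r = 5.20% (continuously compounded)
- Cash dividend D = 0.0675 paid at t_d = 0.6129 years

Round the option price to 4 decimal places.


Answer: Price = 1.3572

Derivation:
PV(D) = D * exp(-r * t_d) = 0.0675 * 0.96863172 = 0.06538264
S_0' = S_0 - PV(D) = 9.2400 - 0.06538264 = 9.17461736
d1 = (ln(S_0'/K) + (r + sigma^2/2)*T) / (sigma*sqrt(T)) = 0.97573530
d2 = d1 - sigma*sqrt(T) = 0.81651847
exp(-rT) = 0.92496443
N(d1) = 0.83540217; N(d2) = 0.79289817
C = S_0' * N(d1) - K * exp(-rT) * N(d2) = 9.17461736 * 0.83540217 - 8.6000 * 0.92496443 * 0.79289817 = 1.3572
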